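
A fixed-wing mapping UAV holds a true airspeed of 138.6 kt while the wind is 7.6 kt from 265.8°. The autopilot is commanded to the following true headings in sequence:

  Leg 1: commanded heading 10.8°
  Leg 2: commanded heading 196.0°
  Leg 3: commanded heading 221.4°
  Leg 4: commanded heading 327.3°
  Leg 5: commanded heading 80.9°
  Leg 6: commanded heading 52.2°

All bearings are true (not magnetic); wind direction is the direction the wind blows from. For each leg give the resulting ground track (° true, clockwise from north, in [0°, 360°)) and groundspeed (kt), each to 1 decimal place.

Leg 1: track=13.8°, groundspeed=140.8 kt
Leg 2: track=193.0°, groundspeed=136.2 kt
Leg 3: track=219.1°, groundspeed=133.3 kt
Leg 4: track=330.1°, groundspeed=135.1 kt
Leg 5: track=81.2°, groundspeed=146.2 kt
Leg 6: track=53.9°, groundspeed=145.0 kt

Leg 1: heading 10.8°; drift +3.0° → track 13.8°, groundspeed 140.8 kt
Leg 2: heading 196.0°; drift -3.0° → track 193.0°, groundspeed 136.2 kt
Leg 3: heading 221.4°; drift -2.3° → track 219.1°, groundspeed 133.3 kt
Leg 4: heading 327.3°; drift +2.8° → track 330.1°, groundspeed 135.1 kt
Leg 5: heading 80.9°; drift +0.3° → track 81.2°, groundspeed 146.2 kt
Leg 6: heading 52.2°; drift +1.7° → track 53.9°, groundspeed 145.0 kt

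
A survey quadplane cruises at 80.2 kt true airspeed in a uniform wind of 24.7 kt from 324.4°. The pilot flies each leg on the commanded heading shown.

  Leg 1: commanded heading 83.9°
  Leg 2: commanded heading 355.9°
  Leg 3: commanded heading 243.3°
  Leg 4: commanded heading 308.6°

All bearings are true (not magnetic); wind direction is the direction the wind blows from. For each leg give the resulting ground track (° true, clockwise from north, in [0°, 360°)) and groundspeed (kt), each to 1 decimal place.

Leg 1: heading 83.9°; drift +13.1° → track 97.0°, groundspeed 94.8 kt
Leg 2: heading 355.9°; drift +12.3° → track 8.2°, groundspeed 60.5 kt
Leg 3: heading 243.3°; drift -17.7° → track 225.6°, groundspeed 80.2 kt
Leg 4: heading 308.6°; drift -6.8° → track 301.8°, groundspeed 56.8 kt

Leg 1: track=97.0°, groundspeed=94.8 kt
Leg 2: track=8.2°, groundspeed=60.5 kt
Leg 3: track=225.6°, groundspeed=80.2 kt
Leg 4: track=301.8°, groundspeed=56.8 kt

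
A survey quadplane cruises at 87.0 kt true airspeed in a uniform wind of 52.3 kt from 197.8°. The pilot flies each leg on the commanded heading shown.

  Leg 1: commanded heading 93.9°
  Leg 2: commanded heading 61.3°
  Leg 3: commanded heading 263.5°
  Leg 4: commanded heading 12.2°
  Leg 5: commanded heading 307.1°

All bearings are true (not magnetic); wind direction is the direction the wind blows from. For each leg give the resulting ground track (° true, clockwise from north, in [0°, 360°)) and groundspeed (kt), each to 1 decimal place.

Leg 1: heading 93.9°; drift -27.0° → track 66.9°, groundspeed 111.8 kt
Leg 2: heading 61.3°; drift -16.1° → track 45.2°, groundspeed 130.0 kt
Leg 3: heading 263.5°; drift +36.1° → track 299.6°, groundspeed 81.0 kt
Leg 4: heading 12.2°; drift +2.1° → track 14.3°, groundspeed 139.1 kt
Leg 5: heading 307.1°; drift +25.3° → track 332.4°, groundspeed 115.4 kt

Leg 1: track=66.9°, groundspeed=111.8 kt
Leg 2: track=45.2°, groundspeed=130.0 kt
Leg 3: track=299.6°, groundspeed=81.0 kt
Leg 4: track=14.3°, groundspeed=139.1 kt
Leg 5: track=332.4°, groundspeed=115.4 kt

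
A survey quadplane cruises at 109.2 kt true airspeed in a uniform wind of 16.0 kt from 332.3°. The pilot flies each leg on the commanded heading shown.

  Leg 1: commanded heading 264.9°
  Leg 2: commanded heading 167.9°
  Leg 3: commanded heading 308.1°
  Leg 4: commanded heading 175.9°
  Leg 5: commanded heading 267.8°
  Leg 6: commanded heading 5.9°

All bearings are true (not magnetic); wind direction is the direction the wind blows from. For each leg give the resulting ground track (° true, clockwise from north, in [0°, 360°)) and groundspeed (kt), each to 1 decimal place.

Leg 1: track=256.7°, groundspeed=104.1 kt
Leg 2: track=165.9°, groundspeed=124.7 kt
Leg 3: track=304.1°, groundspeed=94.8 kt
Leg 4: track=172.9°, groundspeed=124.0 kt
Leg 5: track=259.8°, groundspeed=103.3 kt
Leg 6: track=11.2°, groundspeed=96.3 kt

Leg 1: heading 264.9°; drift -8.2° → track 256.7°, groundspeed 104.1 kt
Leg 2: heading 167.9°; drift -2.0° → track 165.9°, groundspeed 124.7 kt
Leg 3: heading 308.1°; drift -4.0° → track 304.1°, groundspeed 94.8 kt
Leg 4: heading 175.9°; drift -3.0° → track 172.9°, groundspeed 124.0 kt
Leg 5: heading 267.8°; drift -8.0° → track 259.8°, groundspeed 103.3 kt
Leg 6: heading 5.9°; drift +5.3° → track 11.2°, groundspeed 96.3 kt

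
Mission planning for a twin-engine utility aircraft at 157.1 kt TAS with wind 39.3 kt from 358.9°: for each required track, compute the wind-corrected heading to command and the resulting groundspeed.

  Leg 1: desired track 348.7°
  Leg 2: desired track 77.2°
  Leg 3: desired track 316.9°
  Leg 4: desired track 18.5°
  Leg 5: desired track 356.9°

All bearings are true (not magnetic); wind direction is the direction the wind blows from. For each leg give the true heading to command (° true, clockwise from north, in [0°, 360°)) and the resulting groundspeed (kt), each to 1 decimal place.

Leg 1: heading=351.2°, groundspeed=118.3 kt
Leg 2: heading=63.0°, groundspeed=144.3 kt
Leg 3: heading=326.5°, groundspeed=125.7 kt
Leg 4: heading=13.7°, groundspeed=119.5 kt
Leg 5: heading=357.4°, groundspeed=117.8 kt

Leg 1: desired track 348.7°; wind correction +2.5° → command heading 351.2°, groundspeed 118.3 kt
Leg 2: desired track 77.2°; wind correction -14.2° → command heading 63.0°, groundspeed 144.3 kt
Leg 3: desired track 316.9°; wind correction +9.6° → command heading 326.5°, groundspeed 125.7 kt
Leg 4: desired track 18.5°; wind correction -4.8° → command heading 13.7°, groundspeed 119.5 kt
Leg 5: desired track 356.9°; wind correction +0.5° → command heading 357.4°, groundspeed 117.8 kt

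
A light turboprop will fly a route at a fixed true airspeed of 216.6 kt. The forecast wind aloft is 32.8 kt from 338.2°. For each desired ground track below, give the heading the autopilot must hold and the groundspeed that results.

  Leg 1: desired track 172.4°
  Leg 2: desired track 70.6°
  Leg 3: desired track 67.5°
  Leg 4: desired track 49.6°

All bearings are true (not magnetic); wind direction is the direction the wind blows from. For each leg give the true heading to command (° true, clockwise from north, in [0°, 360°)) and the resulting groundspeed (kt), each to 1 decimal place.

Leg 1: heading=174.5°, groundspeed=248.2 kt
Leg 2: heading=61.9°, groundspeed=215.5 kt
Leg 3: heading=58.8°, groundspeed=213.7 kt
Leg 4: heading=41.3°, groundspeed=203.9 kt

Leg 1: desired track 172.4°; wind correction +2.1° → command heading 174.5°, groundspeed 248.2 kt
Leg 2: desired track 70.6°; wind correction -8.7° → command heading 61.9°, groundspeed 215.5 kt
Leg 3: desired track 67.5°; wind correction -8.7° → command heading 58.8°, groundspeed 213.7 kt
Leg 4: desired track 49.6°; wind correction -8.3° → command heading 41.3°, groundspeed 203.9 kt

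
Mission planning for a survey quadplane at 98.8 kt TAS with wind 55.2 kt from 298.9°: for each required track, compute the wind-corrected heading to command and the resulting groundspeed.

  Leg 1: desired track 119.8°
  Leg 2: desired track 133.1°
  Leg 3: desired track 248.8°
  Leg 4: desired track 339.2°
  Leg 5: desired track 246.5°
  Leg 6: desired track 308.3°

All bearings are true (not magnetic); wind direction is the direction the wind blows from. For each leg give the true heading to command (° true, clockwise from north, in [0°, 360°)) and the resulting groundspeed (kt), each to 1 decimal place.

Leg 1: desired track 119.8°; wind correction +0.5° → command heading 120.3°, groundspeed 154.0 kt
Leg 2: desired track 133.1°; wind correction +7.9° → command heading 141.0°, groundspeed 151.4 kt
Leg 3: desired track 248.8°; wind correction +25.4° → command heading 274.2°, groundspeed 53.9 kt
Leg 4: desired track 339.2°; wind correction -21.2° → command heading 318.0°, groundspeed 50.0 kt
Leg 5: desired track 246.5°; wind correction +26.3° → command heading 272.8°, groundspeed 54.9 kt
Leg 6: desired track 308.3°; wind correction -5.2° → command heading 303.1°, groundspeed 43.9 kt

Leg 1: heading=120.3°, groundspeed=154.0 kt
Leg 2: heading=141.0°, groundspeed=151.4 kt
Leg 3: heading=274.2°, groundspeed=53.9 kt
Leg 4: heading=318.0°, groundspeed=50.0 kt
Leg 5: heading=272.8°, groundspeed=54.9 kt
Leg 6: heading=303.1°, groundspeed=43.9 kt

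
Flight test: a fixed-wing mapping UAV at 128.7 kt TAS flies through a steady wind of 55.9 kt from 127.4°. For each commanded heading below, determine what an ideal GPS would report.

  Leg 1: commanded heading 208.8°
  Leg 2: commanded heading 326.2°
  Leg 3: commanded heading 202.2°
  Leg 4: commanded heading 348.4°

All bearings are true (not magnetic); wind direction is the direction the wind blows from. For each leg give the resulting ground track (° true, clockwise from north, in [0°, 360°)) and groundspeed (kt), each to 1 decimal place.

Leg 1: track=233.5°, groundspeed=132.4 kt
Leg 2: track=320.5°, groundspeed=182.5 kt
Leg 3: track=227.5°, groundspeed=126.2 kt
Leg 4: track=336.3°, groundspeed=174.8 kt

Leg 1: heading 208.8°; drift +24.7° → track 233.5°, groundspeed 132.4 kt
Leg 2: heading 326.2°; drift -5.7° → track 320.5°, groundspeed 182.5 kt
Leg 3: heading 202.2°; drift +25.3° → track 227.5°, groundspeed 126.2 kt
Leg 4: heading 348.4°; drift -12.1° → track 336.3°, groundspeed 174.8 kt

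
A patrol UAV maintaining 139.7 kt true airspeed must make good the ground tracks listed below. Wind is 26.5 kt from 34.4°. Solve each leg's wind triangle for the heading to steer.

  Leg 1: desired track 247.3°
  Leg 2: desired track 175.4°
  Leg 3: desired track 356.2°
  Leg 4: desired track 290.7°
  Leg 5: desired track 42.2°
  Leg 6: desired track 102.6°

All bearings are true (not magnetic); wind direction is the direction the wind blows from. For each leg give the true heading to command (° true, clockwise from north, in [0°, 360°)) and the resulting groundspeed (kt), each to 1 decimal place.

Leg 1: heading=253.2°, groundspeed=161.2 kt
Leg 2: heading=168.5°, groundspeed=159.3 kt
Leg 3: heading=2.9°, groundspeed=117.9 kt
Leg 4: heading=301.3°, groundspeed=143.6 kt
Leg 5: heading=40.7°, groundspeed=113.4 kt
Leg 6: heading=92.5°, groundspeed=127.7 kt

Leg 1: desired track 247.3°; wind correction +5.9° → command heading 253.2°, groundspeed 161.2 kt
Leg 2: desired track 175.4°; wind correction -6.9° → command heading 168.5°, groundspeed 159.3 kt
Leg 3: desired track 356.2°; wind correction +6.7° → command heading 2.9°, groundspeed 117.9 kt
Leg 4: desired track 290.7°; wind correction +10.6° → command heading 301.3°, groundspeed 143.6 kt
Leg 5: desired track 42.2°; wind correction -1.5° → command heading 40.7°, groundspeed 113.4 kt
Leg 6: desired track 102.6°; wind correction -10.1° → command heading 92.5°, groundspeed 127.7 kt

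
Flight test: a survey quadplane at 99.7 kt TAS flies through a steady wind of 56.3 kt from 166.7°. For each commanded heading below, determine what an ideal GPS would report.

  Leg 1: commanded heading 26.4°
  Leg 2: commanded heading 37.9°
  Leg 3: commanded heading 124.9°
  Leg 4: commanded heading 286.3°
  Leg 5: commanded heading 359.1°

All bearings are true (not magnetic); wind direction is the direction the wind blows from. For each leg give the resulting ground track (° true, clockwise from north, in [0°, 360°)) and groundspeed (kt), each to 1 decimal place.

Leg 1: track=12.3°, groundspeed=147.5 kt
Leg 2: track=19.9°, groundspeed=141.9 kt
Leg 3: track=91.9°, groundspeed=68.9 kt
Leg 4: track=307.3°, groundspeed=136.6 kt
Leg 5: track=354.6°, groundspeed=155.2 kt

Leg 1: heading 26.4°; drift -14.1° → track 12.3°, groundspeed 147.5 kt
Leg 2: heading 37.9°; drift -18.0° → track 19.9°, groundspeed 141.9 kt
Leg 3: heading 124.9°; drift -33.0° → track 91.9°, groundspeed 68.9 kt
Leg 4: heading 286.3°; drift +21.0° → track 307.3°, groundspeed 136.6 kt
Leg 5: heading 359.1°; drift -4.5° → track 354.6°, groundspeed 155.2 kt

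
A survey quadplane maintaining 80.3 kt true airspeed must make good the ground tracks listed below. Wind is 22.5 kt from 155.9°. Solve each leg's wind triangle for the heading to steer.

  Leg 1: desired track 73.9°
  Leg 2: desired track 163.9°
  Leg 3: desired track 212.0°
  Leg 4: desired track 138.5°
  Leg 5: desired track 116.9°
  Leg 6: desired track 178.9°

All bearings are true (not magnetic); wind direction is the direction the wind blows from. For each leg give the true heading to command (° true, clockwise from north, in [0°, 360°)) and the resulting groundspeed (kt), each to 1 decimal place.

Leg 1: desired track 73.9°; wind correction +16.1° → command heading 90.0°, groundspeed 74.0 kt
Leg 2: desired track 163.9°; wind correction -2.2° → command heading 161.7°, groundspeed 58.0 kt
Leg 3: desired track 212.0°; wind correction -13.4° → command heading 198.6°, groundspeed 65.5 kt
Leg 4: desired track 138.5°; wind correction +4.8° → command heading 143.3°, groundspeed 58.5 kt
Leg 5: desired track 116.9°; wind correction +10.2° → command heading 127.1°, groundspeed 61.6 kt
Leg 6: desired track 178.9°; wind correction -6.3° → command heading 172.6°, groundspeed 59.1 kt

Leg 1: heading=90.0°, groundspeed=74.0 kt
Leg 2: heading=161.7°, groundspeed=58.0 kt
Leg 3: heading=198.6°, groundspeed=65.5 kt
Leg 4: heading=143.3°, groundspeed=58.5 kt
Leg 5: heading=127.1°, groundspeed=61.6 kt
Leg 6: heading=172.6°, groundspeed=59.1 kt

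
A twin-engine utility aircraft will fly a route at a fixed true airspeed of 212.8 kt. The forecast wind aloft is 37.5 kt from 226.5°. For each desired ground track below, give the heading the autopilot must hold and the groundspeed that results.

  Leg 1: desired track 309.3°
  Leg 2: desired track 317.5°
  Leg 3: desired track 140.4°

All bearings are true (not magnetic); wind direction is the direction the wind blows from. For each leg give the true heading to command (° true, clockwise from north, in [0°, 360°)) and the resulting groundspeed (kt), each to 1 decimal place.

Leg 1: desired track 309.3°; wind correction -10.1° → command heading 299.2°, groundspeed 204.8 kt
Leg 2: desired track 317.5°; wind correction -10.1° → command heading 307.4°, groundspeed 210.1 kt
Leg 3: desired track 140.4°; wind correction +10.1° → command heading 150.5°, groundspeed 206.9 kt

Leg 1: heading=299.2°, groundspeed=204.8 kt
Leg 2: heading=307.4°, groundspeed=210.1 kt
Leg 3: heading=150.5°, groundspeed=206.9 kt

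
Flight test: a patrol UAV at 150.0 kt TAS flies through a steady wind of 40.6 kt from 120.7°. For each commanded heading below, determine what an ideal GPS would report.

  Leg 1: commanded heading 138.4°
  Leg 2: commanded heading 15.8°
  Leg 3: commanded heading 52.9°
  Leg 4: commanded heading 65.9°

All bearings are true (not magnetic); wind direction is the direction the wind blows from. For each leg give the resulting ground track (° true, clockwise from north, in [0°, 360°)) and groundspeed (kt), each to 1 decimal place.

Leg 1: heading 138.4°; drift +6.3° → track 144.7°, groundspeed 112.0 kt
Leg 2: heading 15.8°; drift -13.7° → track 2.1°, groundspeed 165.2 kt
Leg 3: heading 52.9°; drift -15.6° → track 37.3°, groundspeed 139.8 kt
Leg 4: heading 65.9°; drift -14.7° → track 51.2°, groundspeed 130.9 kt

Leg 1: track=144.7°, groundspeed=112.0 kt
Leg 2: track=2.1°, groundspeed=165.2 kt
Leg 3: track=37.3°, groundspeed=139.8 kt
Leg 4: track=51.2°, groundspeed=130.9 kt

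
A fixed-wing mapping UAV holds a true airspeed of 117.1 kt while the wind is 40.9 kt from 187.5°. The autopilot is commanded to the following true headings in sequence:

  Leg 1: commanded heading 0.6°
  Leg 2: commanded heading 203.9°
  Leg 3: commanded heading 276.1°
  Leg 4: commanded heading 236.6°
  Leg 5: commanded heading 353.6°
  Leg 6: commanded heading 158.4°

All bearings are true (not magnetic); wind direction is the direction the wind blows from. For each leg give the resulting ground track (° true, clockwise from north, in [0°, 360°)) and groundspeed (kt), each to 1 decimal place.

Leg 1: heading 0.6°; drift +1.8° → track 2.4°, groundspeed 157.8 kt
Leg 2: heading 203.9°; drift +8.4° → track 212.3°, groundspeed 78.7 kt
Leg 3: heading 276.1°; drift +19.4° → track 295.5°, groundspeed 123.1 kt
Leg 4: heading 236.6°; drift +18.9° → track 255.5°, groundspeed 95.5 kt
Leg 5: heading 353.6°; drift +3.6° → track 357.2°, groundspeed 157.1 kt
Leg 6: heading 158.4°; drift -13.7° → track 144.7°, groundspeed 83.8 kt

Leg 1: track=2.4°, groundspeed=157.8 kt
Leg 2: track=212.3°, groundspeed=78.7 kt
Leg 3: track=295.5°, groundspeed=123.1 kt
Leg 4: track=255.5°, groundspeed=95.5 kt
Leg 5: track=357.2°, groundspeed=157.1 kt
Leg 6: track=144.7°, groundspeed=83.8 kt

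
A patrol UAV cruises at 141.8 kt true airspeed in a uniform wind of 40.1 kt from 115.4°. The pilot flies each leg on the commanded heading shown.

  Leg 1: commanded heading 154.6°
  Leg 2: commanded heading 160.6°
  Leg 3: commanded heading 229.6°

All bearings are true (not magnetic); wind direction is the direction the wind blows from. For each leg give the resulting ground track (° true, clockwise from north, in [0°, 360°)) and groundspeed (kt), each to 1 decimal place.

Leg 1: heading 154.6°; drift +12.9° → track 167.5°, groundspeed 113.6 kt
Leg 2: heading 160.6°; drift +14.1° → track 174.7°, groundspeed 117.1 kt
Leg 3: heading 229.6°; drift +13.0° → track 242.6°, groundspeed 162.4 kt

Leg 1: track=167.5°, groundspeed=113.6 kt
Leg 2: track=174.7°, groundspeed=117.1 kt
Leg 3: track=242.6°, groundspeed=162.4 kt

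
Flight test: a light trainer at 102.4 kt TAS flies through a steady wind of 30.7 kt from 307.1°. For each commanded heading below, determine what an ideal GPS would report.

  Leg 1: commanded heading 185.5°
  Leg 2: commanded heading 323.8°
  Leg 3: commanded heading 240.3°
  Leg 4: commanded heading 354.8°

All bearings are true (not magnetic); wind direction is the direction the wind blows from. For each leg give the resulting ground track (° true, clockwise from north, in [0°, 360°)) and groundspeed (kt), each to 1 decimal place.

Leg 1: heading 185.5°; drift -12.4° → track 173.1°, groundspeed 121.3 kt
Leg 2: heading 323.8°; drift +6.9° → track 330.7°, groundspeed 73.5 kt
Leg 3: heading 240.3°; drift -17.4° → track 222.9°, groundspeed 94.6 kt
Leg 4: heading 354.8°; drift +15.5° → track 10.3°, groundspeed 84.8 kt

Leg 1: track=173.1°, groundspeed=121.3 kt
Leg 2: track=330.7°, groundspeed=73.5 kt
Leg 3: track=222.9°, groundspeed=94.6 kt
Leg 4: track=10.3°, groundspeed=84.8 kt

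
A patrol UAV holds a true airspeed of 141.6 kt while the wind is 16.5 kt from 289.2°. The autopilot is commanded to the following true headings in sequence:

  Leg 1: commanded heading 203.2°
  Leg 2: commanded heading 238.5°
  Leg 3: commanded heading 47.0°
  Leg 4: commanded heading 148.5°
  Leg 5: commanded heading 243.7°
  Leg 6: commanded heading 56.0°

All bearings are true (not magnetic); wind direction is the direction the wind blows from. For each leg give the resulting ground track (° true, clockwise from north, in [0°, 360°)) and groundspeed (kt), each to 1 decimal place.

Leg 1: track=196.5°, groundspeed=141.4 kt
Leg 2: track=232.9°, groundspeed=131.8 kt
Leg 3: track=52.6°, groundspeed=150.0 kt
Leg 4: track=144.6°, groundspeed=154.7 kt
Leg 5: track=238.5°, groundspeed=130.6 kt
Leg 6: track=61.0°, groundspeed=152.1 kt

Leg 1: heading 203.2°; drift -6.7° → track 196.5°, groundspeed 141.4 kt
Leg 2: heading 238.5°; drift -5.6° → track 232.9°, groundspeed 131.8 kt
Leg 3: heading 47.0°; drift +5.6° → track 52.6°, groundspeed 150.0 kt
Leg 4: heading 148.5°; drift -3.9° → track 144.6°, groundspeed 154.7 kt
Leg 5: heading 243.7°; drift -5.2° → track 238.5°, groundspeed 130.6 kt
Leg 6: heading 56.0°; drift +5.0° → track 61.0°, groundspeed 152.1 kt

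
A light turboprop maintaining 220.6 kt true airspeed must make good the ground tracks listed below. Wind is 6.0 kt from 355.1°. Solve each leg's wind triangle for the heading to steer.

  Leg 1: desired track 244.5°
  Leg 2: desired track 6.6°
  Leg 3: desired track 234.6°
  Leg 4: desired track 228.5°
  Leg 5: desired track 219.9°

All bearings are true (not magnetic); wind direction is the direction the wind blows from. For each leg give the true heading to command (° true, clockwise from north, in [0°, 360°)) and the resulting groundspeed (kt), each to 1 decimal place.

Leg 1: desired track 244.5°; wind correction +1.5° → command heading 246.0°, groundspeed 222.6 kt
Leg 2: desired track 6.6°; wind correction -0.3° → command heading 6.3°, groundspeed 214.7 kt
Leg 3: desired track 234.6°; wind correction +1.3° → command heading 235.9°, groundspeed 223.6 kt
Leg 4: desired track 228.5°; wind correction +1.3° → command heading 229.8°, groundspeed 224.1 kt
Leg 5: desired track 219.9°; wind correction +1.1° → command heading 221.0°, groundspeed 224.8 kt

Leg 1: heading=246.0°, groundspeed=222.6 kt
Leg 2: heading=6.3°, groundspeed=214.7 kt
Leg 3: heading=235.9°, groundspeed=223.6 kt
Leg 4: heading=229.8°, groundspeed=224.1 kt
Leg 5: heading=221.0°, groundspeed=224.8 kt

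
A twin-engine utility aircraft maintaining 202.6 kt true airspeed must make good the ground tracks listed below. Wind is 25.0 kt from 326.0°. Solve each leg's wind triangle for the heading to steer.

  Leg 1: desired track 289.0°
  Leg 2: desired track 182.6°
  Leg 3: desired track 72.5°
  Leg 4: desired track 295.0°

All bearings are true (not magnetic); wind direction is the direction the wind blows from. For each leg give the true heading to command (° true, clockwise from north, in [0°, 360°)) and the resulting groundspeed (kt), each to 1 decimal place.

Leg 1: desired track 289.0°; wind correction +4.3° → command heading 293.3°, groundspeed 182.1 kt
Leg 2: desired track 182.6°; wind correction +4.2° → command heading 186.8°, groundspeed 222.1 kt
Leg 3: desired track 72.5°; wind correction -6.8° → command heading 65.7°, groundspeed 208.3 kt
Leg 4: desired track 295.0°; wind correction +3.6° → command heading 298.6°, groundspeed 180.8 kt

Leg 1: heading=293.3°, groundspeed=182.1 kt
Leg 2: heading=186.8°, groundspeed=222.1 kt
Leg 3: heading=65.7°, groundspeed=208.3 kt
Leg 4: heading=298.6°, groundspeed=180.8 kt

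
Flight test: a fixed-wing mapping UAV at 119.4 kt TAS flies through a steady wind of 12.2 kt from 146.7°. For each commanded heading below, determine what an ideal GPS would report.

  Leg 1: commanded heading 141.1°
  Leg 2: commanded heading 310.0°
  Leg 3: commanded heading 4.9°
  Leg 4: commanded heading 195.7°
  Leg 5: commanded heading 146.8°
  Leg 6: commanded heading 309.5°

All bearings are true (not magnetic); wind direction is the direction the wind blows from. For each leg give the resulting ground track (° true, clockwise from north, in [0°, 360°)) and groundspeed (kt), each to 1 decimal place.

Leg 1: track=140.5°, groundspeed=107.3 kt
Leg 2: track=311.5°, groundspeed=131.1 kt
Leg 3: track=1.6°, groundspeed=129.2 kt
Leg 4: track=200.4°, groundspeed=111.8 kt
Leg 5: track=146.8°, groundspeed=107.2 kt
Leg 6: track=311.1°, groundspeed=131.1 kt

Leg 1: heading 141.1°; drift -0.6° → track 140.5°, groundspeed 107.3 kt
Leg 2: heading 310.0°; drift +1.5° → track 311.5°, groundspeed 131.1 kt
Leg 3: heading 4.9°; drift -3.3° → track 1.6°, groundspeed 129.2 kt
Leg 4: heading 195.7°; drift +4.7° → track 200.4°, groundspeed 111.8 kt
Leg 5: heading 146.8°; drift +0.0° → track 146.8°, groundspeed 107.2 kt
Leg 6: heading 309.5°; drift +1.6° → track 311.1°, groundspeed 131.1 kt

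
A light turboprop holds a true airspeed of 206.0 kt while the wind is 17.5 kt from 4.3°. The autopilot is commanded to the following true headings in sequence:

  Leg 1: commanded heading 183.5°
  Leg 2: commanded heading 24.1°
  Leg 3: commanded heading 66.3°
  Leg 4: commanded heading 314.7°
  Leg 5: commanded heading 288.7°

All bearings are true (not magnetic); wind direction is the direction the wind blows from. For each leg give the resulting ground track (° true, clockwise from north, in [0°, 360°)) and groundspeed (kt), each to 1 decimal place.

Leg 1: track=183.6°, groundspeed=223.5 kt
Leg 2: track=25.9°, groundspeed=189.6 kt
Leg 3: track=70.8°, groundspeed=198.4 kt
Leg 4: track=310.8°, groundspeed=195.1 kt
Leg 5: track=283.9°, groundspeed=202.4 kt

Leg 1: heading 183.5°; drift +0.1° → track 183.6°, groundspeed 223.5 kt
Leg 2: heading 24.1°; drift +1.8° → track 25.9°, groundspeed 189.6 kt
Leg 3: heading 66.3°; drift +4.5° → track 70.8°, groundspeed 198.4 kt
Leg 4: heading 314.7°; drift -3.9° → track 310.8°, groundspeed 195.1 kt
Leg 5: heading 288.7°; drift -4.8° → track 283.9°, groundspeed 202.4 kt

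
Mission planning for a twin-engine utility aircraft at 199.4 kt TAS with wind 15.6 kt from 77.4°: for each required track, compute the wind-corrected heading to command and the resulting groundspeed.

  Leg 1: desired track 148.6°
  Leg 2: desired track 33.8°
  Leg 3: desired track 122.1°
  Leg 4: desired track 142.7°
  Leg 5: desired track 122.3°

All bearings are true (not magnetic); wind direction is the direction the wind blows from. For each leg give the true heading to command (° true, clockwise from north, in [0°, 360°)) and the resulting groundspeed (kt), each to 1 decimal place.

Leg 1: heading=144.4°, groundspeed=193.8 kt
Leg 2: heading=36.9°, groundspeed=187.8 kt
Leg 3: heading=118.9°, groundspeed=188.0 kt
Leg 4: heading=138.6°, groundspeed=192.4 kt
Leg 5: heading=119.1°, groundspeed=188.0 kt

Leg 1: desired track 148.6°; wind correction -4.2° → command heading 144.4°, groundspeed 193.8 kt
Leg 2: desired track 33.8°; wind correction +3.1° → command heading 36.9°, groundspeed 187.8 kt
Leg 3: desired track 122.1°; wind correction -3.2° → command heading 118.9°, groundspeed 188.0 kt
Leg 4: desired track 142.7°; wind correction -4.1° → command heading 138.6°, groundspeed 192.4 kt
Leg 5: desired track 122.3°; wind correction -3.2° → command heading 119.1°, groundspeed 188.0 kt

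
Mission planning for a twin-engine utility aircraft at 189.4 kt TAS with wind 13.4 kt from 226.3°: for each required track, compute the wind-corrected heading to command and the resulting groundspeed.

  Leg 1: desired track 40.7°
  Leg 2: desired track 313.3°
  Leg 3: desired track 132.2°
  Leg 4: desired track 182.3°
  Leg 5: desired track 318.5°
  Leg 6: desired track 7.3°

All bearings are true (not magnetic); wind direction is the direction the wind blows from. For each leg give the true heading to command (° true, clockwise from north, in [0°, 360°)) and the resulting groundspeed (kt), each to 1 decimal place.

Leg 1: desired track 40.7°; wind correction -0.4° → command heading 40.3°, groundspeed 202.7 kt
Leg 2: desired track 313.3°; wind correction -4.1° → command heading 309.2°, groundspeed 188.2 kt
Leg 3: desired track 132.2°; wind correction +4.0° → command heading 136.2°, groundspeed 189.9 kt
Leg 4: desired track 182.3°; wind correction +2.8° → command heading 185.1°, groundspeed 179.5 kt
Leg 5: desired track 318.5°; wind correction -4.1° → command heading 314.4°, groundspeed 189.4 kt
Leg 6: desired track 7.3°; wind correction -2.6° → command heading 4.7°, groundspeed 199.6 kt

Leg 1: heading=40.3°, groundspeed=202.7 kt
Leg 2: heading=309.2°, groundspeed=188.2 kt
Leg 3: heading=136.2°, groundspeed=189.9 kt
Leg 4: heading=185.1°, groundspeed=179.5 kt
Leg 5: heading=314.4°, groundspeed=189.4 kt
Leg 6: heading=4.7°, groundspeed=199.6 kt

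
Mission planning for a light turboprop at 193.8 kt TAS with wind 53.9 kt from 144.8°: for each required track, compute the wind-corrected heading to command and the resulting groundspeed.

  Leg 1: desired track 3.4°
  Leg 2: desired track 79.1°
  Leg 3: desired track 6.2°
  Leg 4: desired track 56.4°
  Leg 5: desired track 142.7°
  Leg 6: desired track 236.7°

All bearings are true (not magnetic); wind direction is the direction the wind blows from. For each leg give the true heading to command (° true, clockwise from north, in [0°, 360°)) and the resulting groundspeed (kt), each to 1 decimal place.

Leg 1: desired track 3.4°; wind correction +10.0° → command heading 13.4°, groundspeed 233.0 kt
Leg 2: desired track 79.1°; wind correction +14.7° → command heading 93.8°, groundspeed 165.3 kt
Leg 3: desired track 6.2°; wind correction +10.6° → command heading 16.8°, groundspeed 230.9 kt
Leg 4: desired track 56.4°; wind correction +16.1° → command heading 72.5°, groundspeed 184.7 kt
Leg 5: desired track 142.7°; wind correction +0.6° → command heading 143.3°, groundspeed 139.9 kt
Leg 6: desired track 236.7°; wind correction -16.1° → command heading 220.6°, groundspeed 187.9 kt

Leg 1: heading=13.4°, groundspeed=233.0 kt
Leg 2: heading=93.8°, groundspeed=165.3 kt
Leg 3: heading=16.8°, groundspeed=230.9 kt
Leg 4: heading=72.5°, groundspeed=184.7 kt
Leg 5: heading=143.3°, groundspeed=139.9 kt
Leg 6: heading=220.6°, groundspeed=187.9 kt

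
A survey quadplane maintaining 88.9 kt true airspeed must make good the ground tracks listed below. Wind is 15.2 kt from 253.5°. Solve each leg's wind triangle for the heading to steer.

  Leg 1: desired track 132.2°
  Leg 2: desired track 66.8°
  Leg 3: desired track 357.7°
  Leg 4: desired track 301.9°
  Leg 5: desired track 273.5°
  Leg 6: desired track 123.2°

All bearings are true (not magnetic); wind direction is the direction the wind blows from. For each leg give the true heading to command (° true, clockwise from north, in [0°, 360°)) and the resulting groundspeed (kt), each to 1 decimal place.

Leg 1: desired track 132.2°; wind correction +8.4° → command heading 140.6°, groundspeed 95.8 kt
Leg 2: desired track 66.8°; wind correction -1.1° → command heading 65.7°, groundspeed 104.0 kt
Leg 3: desired track 357.7°; wind correction -9.5° → command heading 348.2°, groundspeed 91.4 kt
Leg 4: desired track 301.9°; wind correction -7.3° → command heading 294.6°, groundspeed 78.1 kt
Leg 5: desired track 273.5°; wind correction -3.4° → command heading 270.1°, groundspeed 74.5 kt
Leg 6: desired track 123.2°; wind correction +7.5° → command heading 130.7°, groundspeed 98.0 kt

Leg 1: heading=140.6°, groundspeed=95.8 kt
Leg 2: heading=65.7°, groundspeed=104.0 kt
Leg 3: heading=348.2°, groundspeed=91.4 kt
Leg 4: heading=294.6°, groundspeed=78.1 kt
Leg 5: heading=270.1°, groundspeed=74.5 kt
Leg 6: heading=130.7°, groundspeed=98.0 kt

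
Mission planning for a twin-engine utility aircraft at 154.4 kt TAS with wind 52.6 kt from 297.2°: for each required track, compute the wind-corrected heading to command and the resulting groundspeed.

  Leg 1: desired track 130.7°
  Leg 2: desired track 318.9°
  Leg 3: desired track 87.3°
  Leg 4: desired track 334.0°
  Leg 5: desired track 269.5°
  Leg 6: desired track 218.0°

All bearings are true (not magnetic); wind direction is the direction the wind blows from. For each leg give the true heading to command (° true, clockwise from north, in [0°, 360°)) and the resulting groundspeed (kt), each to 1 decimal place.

Leg 1: heading=135.3°, groundspeed=205.1 kt
Leg 2: heading=311.7°, groundspeed=104.3 kt
Leg 3: heading=77.5°, groundspeed=197.8 kt
Leg 4: heading=322.2°, groundspeed=109.0 kt
Leg 5: heading=278.6°, groundspeed=105.9 kt
Leg 6: heading=237.6°, groundspeed=135.6 kt

Leg 1: desired track 130.7°; wind correction +4.6° → command heading 135.3°, groundspeed 205.1 kt
Leg 2: desired track 318.9°; wind correction -7.2° → command heading 311.7°, groundspeed 104.3 kt
Leg 3: desired track 87.3°; wind correction -9.8° → command heading 77.5°, groundspeed 197.8 kt
Leg 4: desired track 334.0°; wind correction -11.8° → command heading 322.2°, groundspeed 109.0 kt
Leg 5: desired track 269.5°; wind correction +9.1° → command heading 278.6°, groundspeed 105.9 kt
Leg 6: desired track 218.0°; wind correction +19.6° → command heading 237.6°, groundspeed 135.6 kt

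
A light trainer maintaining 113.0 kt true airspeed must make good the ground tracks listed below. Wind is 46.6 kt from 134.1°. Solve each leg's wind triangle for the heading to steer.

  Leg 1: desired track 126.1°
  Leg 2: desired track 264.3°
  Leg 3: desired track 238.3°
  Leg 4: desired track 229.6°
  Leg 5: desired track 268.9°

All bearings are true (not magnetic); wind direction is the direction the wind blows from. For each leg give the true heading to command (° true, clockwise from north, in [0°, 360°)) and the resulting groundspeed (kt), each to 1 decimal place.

Leg 1: desired track 126.1°; wind correction +3.3° → command heading 129.4°, groundspeed 66.7 kt
Leg 2: desired track 264.3°; wind correction -18.4° → command heading 245.9°, groundspeed 137.3 kt
Leg 3: desired track 238.3°; wind correction -23.6° → command heading 214.7°, groundspeed 115.0 kt
Leg 4: desired track 229.6°; wind correction -24.2° → command heading 205.4°, groundspeed 107.5 kt
Leg 5: desired track 268.9°; wind correction -17.0° → command heading 251.9°, groundspeed 140.9 kt

Leg 1: heading=129.4°, groundspeed=66.7 kt
Leg 2: heading=245.9°, groundspeed=137.3 kt
Leg 3: heading=214.7°, groundspeed=115.0 kt
Leg 4: heading=205.4°, groundspeed=107.5 kt
Leg 5: heading=251.9°, groundspeed=140.9 kt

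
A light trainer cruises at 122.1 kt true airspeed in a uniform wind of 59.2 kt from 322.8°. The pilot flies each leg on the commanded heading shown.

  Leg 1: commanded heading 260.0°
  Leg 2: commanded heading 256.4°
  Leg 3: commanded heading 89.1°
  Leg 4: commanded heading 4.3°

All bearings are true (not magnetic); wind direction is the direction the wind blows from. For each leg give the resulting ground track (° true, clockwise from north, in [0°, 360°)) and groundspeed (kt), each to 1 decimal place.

Leg 1: heading 260.0°; drift -29.0° → track 231.0°, groundspeed 108.7 kt
Leg 2: heading 256.4°; drift -28.9° → track 227.5°, groundspeed 112.4 kt
Leg 3: heading 89.1°; drift +16.9° → track 106.0°, groundspeed 164.2 kt
Leg 4: heading 4.3°; drift +26.8° → track 31.1°, groundspeed 87.1 kt

Leg 1: track=231.0°, groundspeed=108.7 kt
Leg 2: track=227.5°, groundspeed=112.4 kt
Leg 3: track=106.0°, groundspeed=164.2 kt
Leg 4: track=31.1°, groundspeed=87.1 kt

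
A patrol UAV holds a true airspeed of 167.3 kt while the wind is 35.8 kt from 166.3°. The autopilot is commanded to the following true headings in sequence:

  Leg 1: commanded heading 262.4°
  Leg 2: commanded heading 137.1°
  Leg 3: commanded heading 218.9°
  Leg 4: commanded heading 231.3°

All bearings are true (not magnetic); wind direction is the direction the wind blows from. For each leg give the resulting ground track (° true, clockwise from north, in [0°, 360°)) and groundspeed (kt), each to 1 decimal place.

Leg 1: heading 262.4°; drift +11.8° → track 274.2°, groundspeed 174.8 kt
Leg 2: heading 137.1°; drift -7.3° → track 129.8°, groundspeed 137.2 kt
Leg 3: heading 218.9°; drift +11.1° → track 230.0°, groundspeed 148.3 kt
Leg 4: heading 231.3°; drift +12.0° → track 243.3°, groundspeed 155.6 kt

Leg 1: track=274.2°, groundspeed=174.8 kt
Leg 2: track=129.8°, groundspeed=137.2 kt
Leg 3: track=230.0°, groundspeed=148.3 kt
Leg 4: track=243.3°, groundspeed=155.6 kt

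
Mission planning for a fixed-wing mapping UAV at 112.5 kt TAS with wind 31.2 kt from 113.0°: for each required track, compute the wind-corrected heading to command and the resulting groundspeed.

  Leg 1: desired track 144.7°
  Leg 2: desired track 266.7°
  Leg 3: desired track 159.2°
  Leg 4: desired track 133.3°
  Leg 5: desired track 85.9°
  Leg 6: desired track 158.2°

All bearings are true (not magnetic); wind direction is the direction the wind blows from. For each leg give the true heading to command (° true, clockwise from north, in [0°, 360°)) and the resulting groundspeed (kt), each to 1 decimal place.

Leg 1: desired track 144.7°; wind correction -8.4° → command heading 136.3°, groundspeed 84.8 kt
Leg 2: desired track 266.7°; wind correction -7.1° → command heading 259.6°, groundspeed 139.6 kt
Leg 3: desired track 159.2°; wind correction -11.5° → command heading 147.7°, groundspeed 88.6 kt
Leg 4: desired track 133.3°; wind correction -5.5° → command heading 127.8°, groundspeed 82.7 kt
Leg 5: desired track 85.9°; wind correction +7.3° → command heading 93.2°, groundspeed 83.8 kt
Leg 6: desired track 158.2°; wind correction -11.3° → command heading 146.9°, groundspeed 88.3 kt

Leg 1: heading=136.3°, groundspeed=84.8 kt
Leg 2: heading=259.6°, groundspeed=139.6 kt
Leg 3: heading=147.7°, groundspeed=88.6 kt
Leg 4: heading=127.8°, groundspeed=82.7 kt
Leg 5: heading=93.2°, groundspeed=83.8 kt
Leg 6: heading=146.9°, groundspeed=88.3 kt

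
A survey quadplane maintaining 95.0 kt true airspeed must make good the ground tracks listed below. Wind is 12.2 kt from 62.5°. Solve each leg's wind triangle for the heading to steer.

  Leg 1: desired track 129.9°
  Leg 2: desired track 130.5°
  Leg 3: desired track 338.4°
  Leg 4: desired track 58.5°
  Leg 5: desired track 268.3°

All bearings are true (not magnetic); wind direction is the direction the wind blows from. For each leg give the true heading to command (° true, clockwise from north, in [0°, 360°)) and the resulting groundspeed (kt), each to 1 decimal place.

Leg 1: desired track 129.9°; wind correction -6.8° → command heading 123.1°, groundspeed 89.6 kt
Leg 2: desired track 130.5°; wind correction -6.8° → command heading 123.7°, groundspeed 89.8 kt
Leg 3: desired track 338.4°; wind correction +7.3° → command heading 345.7°, groundspeed 93.0 kt
Leg 4: desired track 58.5°; wind correction +0.5° → command heading 59.0°, groundspeed 82.8 kt
Leg 5: desired track 268.3°; wind correction +3.2° → command heading 271.5°, groundspeed 105.8 kt

Leg 1: heading=123.1°, groundspeed=89.6 kt
Leg 2: heading=123.7°, groundspeed=89.8 kt
Leg 3: heading=345.7°, groundspeed=93.0 kt
Leg 4: heading=59.0°, groundspeed=82.8 kt
Leg 5: heading=271.5°, groundspeed=105.8 kt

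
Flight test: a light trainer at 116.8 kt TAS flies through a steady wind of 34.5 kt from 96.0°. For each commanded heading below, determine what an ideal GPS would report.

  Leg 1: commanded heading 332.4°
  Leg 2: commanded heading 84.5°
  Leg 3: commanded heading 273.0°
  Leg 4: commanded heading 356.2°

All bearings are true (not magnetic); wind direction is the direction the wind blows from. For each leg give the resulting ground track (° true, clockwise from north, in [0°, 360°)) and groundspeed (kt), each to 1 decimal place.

Leg 1: track=320.5°, groundspeed=138.9 kt
Leg 2: track=79.8°, groundspeed=83.3 kt
Leg 3: track=273.7°, groundspeed=151.3 kt
Leg 4: track=340.7°, groundspeed=127.3 kt

Leg 1: heading 332.4°; drift -11.9° → track 320.5°, groundspeed 138.9 kt
Leg 2: heading 84.5°; drift -4.7° → track 79.8°, groundspeed 83.3 kt
Leg 3: heading 273.0°; drift +0.7° → track 273.7°, groundspeed 151.3 kt
Leg 4: heading 356.2°; drift -15.5° → track 340.7°, groundspeed 127.3 kt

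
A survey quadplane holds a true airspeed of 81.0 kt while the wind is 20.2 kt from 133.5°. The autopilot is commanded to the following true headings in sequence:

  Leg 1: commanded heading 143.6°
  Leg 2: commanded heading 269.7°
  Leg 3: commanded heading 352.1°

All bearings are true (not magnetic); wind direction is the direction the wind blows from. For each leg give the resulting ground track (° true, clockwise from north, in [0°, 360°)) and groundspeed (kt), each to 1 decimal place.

Leg 1: track=146.9°, groundspeed=61.2 kt
Leg 2: track=278.0°, groundspeed=96.6 kt
Leg 3: track=344.7°, groundspeed=97.6 kt

Leg 1: heading 143.6°; drift +3.3° → track 146.9°, groundspeed 61.2 kt
Leg 2: heading 269.7°; drift +8.3° → track 278.0°, groundspeed 96.6 kt
Leg 3: heading 352.1°; drift -7.4° → track 344.7°, groundspeed 97.6 kt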